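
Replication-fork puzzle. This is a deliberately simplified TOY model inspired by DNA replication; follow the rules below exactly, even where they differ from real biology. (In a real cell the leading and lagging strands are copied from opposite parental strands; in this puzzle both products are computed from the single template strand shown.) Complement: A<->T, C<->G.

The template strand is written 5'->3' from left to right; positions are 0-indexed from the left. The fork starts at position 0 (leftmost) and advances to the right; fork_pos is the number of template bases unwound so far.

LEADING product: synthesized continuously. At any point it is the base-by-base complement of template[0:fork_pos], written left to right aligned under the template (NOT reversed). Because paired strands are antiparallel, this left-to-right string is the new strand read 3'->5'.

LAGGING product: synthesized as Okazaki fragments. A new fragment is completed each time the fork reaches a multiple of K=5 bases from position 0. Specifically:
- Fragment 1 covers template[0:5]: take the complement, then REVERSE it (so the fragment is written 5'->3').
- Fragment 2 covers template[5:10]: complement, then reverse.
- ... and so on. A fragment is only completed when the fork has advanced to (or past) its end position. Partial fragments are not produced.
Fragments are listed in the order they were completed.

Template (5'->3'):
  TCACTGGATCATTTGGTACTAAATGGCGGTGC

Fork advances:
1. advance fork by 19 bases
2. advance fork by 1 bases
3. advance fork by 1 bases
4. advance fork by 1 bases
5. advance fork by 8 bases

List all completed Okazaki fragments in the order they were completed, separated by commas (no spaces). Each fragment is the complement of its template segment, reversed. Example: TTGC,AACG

Answer: AGTGA,GATCC,CAAAT,AGTAC,CATTT,ACCGC

Derivation:
Step 1: advance 19 -> fork_pos = 0 + 19 = 19. Reached multiple(s) of 5: 5, 10, 15 -> fragments 1-3 completed (3 total).
Step 2: advance 1 -> fork_pos = 19 + 1 = 20. Reached multiple(s) of 5: 20 -> fragment 4 completed (4 total).
Step 3: advance 1 -> fork_pos = 20 + 1 = 21. Next multiple of 5 is 25 (not reached); still 4 fragment(s).
Step 4: advance 1 -> fork_pos = 21 + 1 = 22. Next multiple of 5 is 25 (not reached); still 4 fragment(s).
Step 5: advance 8 -> fork_pos = 22 + 8 = 30. Reached multiple(s) of 5: 25, 30 -> fragments 5-6 completed (6 total).
Final fork_pos = 30, so 6 fragment(s) are complete. Build each: template segment -> complement -> reverse.
Fragment 1: template[0:5] = TCACT -> complement AGTGA -> reversed AGTGA
Fragment 2: template[5:10] = GGATC -> complement CCTAG -> reversed GATCC
Fragment 3: template[10:15] = ATTTG -> complement TAAAC -> reversed CAAAT
Fragment 4: template[15:20] = GTACT -> complement CATGA -> reversed AGTAC
Fragment 5: template[20:25] = AAATG -> complement TTTAC -> reversed CATTT
Fragment 6: template[25:30] = GCGGT -> complement CGCCA -> reversed ACCGC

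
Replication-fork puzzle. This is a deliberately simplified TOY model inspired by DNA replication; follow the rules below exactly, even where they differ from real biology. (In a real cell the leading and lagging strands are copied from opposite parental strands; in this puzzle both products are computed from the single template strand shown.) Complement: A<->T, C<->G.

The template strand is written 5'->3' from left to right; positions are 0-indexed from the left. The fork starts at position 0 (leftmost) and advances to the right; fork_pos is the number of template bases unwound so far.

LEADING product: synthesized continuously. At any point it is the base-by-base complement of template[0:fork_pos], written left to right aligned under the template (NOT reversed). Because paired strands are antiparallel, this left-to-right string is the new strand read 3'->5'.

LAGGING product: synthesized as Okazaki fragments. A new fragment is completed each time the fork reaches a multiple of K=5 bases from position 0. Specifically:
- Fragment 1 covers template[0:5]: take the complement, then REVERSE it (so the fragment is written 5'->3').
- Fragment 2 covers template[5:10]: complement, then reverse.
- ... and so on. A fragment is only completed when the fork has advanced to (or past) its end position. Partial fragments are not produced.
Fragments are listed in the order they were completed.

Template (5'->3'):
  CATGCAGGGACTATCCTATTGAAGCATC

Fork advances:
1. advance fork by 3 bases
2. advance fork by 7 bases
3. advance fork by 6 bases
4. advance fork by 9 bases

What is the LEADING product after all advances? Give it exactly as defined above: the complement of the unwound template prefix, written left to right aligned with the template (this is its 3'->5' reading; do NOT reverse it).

Answer: GTACGTCCCTGATAGGATAACTTCG

Derivation:
Step 1: advance 3 -> fork_pos = 0 + 3 = 3.
Step 2: advance 7 -> fork_pos = 3 + 7 = 10.
Step 3: advance 6 -> fork_pos = 10 + 6 = 16.
Step 4: advance 9 -> fork_pos = 16 + 9 = 25.
Unwound prefix: template[0:25] = CATGCAGGGACTATCCTATTGAAGC
Complement it base by base (A<->T, C<->G), keeping left-to-right order:
  [0:5] CATGC -> GTACG
  [5:10] AGGGA -> TCCCT
  [10:15] CTATC -> GATAG
  [15:20] CTATT -> GATAA
  [20:25] GAAGC -> CTTCG
Concatenate: GTACGTCCCTGATAGGATAACTTCG (length 25; written aligned with the template, i.e. 3'->5').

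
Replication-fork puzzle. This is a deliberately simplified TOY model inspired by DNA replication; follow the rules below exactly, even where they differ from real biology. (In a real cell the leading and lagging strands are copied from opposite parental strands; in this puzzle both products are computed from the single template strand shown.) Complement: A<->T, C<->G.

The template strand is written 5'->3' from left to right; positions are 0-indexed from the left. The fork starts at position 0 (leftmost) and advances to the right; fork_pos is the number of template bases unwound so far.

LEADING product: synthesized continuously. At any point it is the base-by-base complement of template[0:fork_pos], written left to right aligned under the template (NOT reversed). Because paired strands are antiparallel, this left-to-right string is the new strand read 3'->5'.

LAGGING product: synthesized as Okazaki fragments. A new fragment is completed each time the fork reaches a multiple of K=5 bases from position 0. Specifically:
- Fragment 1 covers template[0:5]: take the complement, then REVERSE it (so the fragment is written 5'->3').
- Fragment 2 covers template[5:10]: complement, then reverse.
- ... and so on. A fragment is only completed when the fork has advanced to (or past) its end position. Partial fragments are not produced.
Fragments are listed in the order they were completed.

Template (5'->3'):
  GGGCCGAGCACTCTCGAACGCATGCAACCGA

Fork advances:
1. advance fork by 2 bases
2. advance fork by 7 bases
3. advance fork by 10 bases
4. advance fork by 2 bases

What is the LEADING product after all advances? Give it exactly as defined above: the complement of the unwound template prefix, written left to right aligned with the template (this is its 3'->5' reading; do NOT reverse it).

Answer: CCCGGCTCGTGAGAGCTTGCG

Derivation:
Step 1: advance 2 -> fork_pos = 0 + 2 = 2.
Step 2: advance 7 -> fork_pos = 2 + 7 = 9.
Step 3: advance 10 -> fork_pos = 9 + 10 = 19.
Step 4: advance 2 -> fork_pos = 19 + 2 = 21.
Unwound prefix: template[0:21] = GGGCCGAGCACTCTCGAACGC
Complement it base by base (A<->T, C<->G), keeping left-to-right order:
  [0:5] GGGCC -> CCCGG
  [5:10] GAGCA -> CTCGT
  [10:15] CTCTC -> GAGAG
  [15:20] GAACG -> CTTGC
  [20:21] C -> G
Concatenate: CCCGGCTCGTGAGAGCTTGCG (length 21; written aligned with the template, i.e. 3'->5').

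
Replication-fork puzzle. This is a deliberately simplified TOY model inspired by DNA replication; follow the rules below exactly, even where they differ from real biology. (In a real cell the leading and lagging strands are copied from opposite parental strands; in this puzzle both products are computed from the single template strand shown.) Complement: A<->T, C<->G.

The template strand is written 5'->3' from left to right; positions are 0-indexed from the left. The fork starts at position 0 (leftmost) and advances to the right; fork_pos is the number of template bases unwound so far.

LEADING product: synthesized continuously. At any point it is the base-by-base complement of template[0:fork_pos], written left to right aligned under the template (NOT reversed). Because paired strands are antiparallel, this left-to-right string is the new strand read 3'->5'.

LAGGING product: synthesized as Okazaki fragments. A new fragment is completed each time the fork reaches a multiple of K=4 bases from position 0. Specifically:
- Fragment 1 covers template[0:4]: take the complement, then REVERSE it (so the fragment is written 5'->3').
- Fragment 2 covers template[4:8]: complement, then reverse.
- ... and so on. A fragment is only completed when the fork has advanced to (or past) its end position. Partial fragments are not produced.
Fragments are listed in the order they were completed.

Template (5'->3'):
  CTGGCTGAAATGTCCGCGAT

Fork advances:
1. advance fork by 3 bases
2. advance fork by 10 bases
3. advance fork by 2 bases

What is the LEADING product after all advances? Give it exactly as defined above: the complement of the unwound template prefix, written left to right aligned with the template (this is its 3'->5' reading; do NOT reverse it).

Step 1: advance 3 -> fork_pos = 0 + 3 = 3.
Step 2: advance 10 -> fork_pos = 3 + 10 = 13.
Step 3: advance 2 -> fork_pos = 13 + 2 = 15.
Unwound prefix: template[0:15] = CTGGCTGAAATGTCC
Complement it base by base (A<->T, C<->G), keeping left-to-right order:
  [0:5] CTGGC -> GACCG
  [5:10] TGAAA -> ACTTT
  [10:15] TGTCC -> ACAGG
Concatenate: GACCGACTTTACAGG (length 15; written aligned with the template, i.e. 3'->5').

Answer: GACCGACTTTACAGG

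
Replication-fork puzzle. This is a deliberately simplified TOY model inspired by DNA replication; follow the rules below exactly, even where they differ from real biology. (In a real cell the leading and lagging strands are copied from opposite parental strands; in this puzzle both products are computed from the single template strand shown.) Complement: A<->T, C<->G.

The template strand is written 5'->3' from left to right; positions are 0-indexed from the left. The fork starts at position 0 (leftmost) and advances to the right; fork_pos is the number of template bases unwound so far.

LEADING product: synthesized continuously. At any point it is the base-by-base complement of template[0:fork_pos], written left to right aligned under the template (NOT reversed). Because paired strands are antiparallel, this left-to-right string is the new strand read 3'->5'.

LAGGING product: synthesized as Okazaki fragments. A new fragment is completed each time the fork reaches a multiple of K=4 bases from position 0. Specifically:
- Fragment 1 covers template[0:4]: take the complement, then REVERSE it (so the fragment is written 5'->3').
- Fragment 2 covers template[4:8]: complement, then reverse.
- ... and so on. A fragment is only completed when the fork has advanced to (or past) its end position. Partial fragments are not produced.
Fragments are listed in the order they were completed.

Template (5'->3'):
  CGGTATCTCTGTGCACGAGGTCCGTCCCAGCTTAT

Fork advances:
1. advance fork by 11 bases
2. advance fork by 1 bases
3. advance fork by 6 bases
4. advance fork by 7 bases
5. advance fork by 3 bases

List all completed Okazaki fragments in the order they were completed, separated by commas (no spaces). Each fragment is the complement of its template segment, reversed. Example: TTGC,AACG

Step 1: advance 11 -> fork_pos = 0 + 11 = 11. Reached multiple(s) of 4: 4, 8 -> fragments 1-2 completed (2 total).
Step 2: advance 1 -> fork_pos = 11 + 1 = 12. Reached multiple(s) of 4: 12 -> fragment 3 completed (3 total).
Step 3: advance 6 -> fork_pos = 12 + 6 = 18. Reached multiple(s) of 4: 16 -> fragment 4 completed (4 total).
Step 4: advance 7 -> fork_pos = 18 + 7 = 25. Reached multiple(s) of 4: 20, 24 -> fragments 5-6 completed (6 total).
Step 5: advance 3 -> fork_pos = 25 + 3 = 28. Reached multiple(s) of 4: 28 -> fragment 7 completed (7 total).
Final fork_pos = 28, so 7 fragment(s) are complete. Build each: template segment -> complement -> reverse.
Fragment 1: template[0:4] = CGGT -> complement GCCA -> reversed ACCG
Fragment 2: template[4:8] = ATCT -> complement TAGA -> reversed AGAT
Fragment 3: template[8:12] = CTGT -> complement GACA -> reversed ACAG
Fragment 4: template[12:16] = GCAC -> complement CGTG -> reversed GTGC
Fragment 5: template[16:20] = GAGG -> complement CTCC -> reversed CCTC
Fragment 6: template[20:24] = TCCG -> complement AGGC -> reversed CGGA
Fragment 7: template[24:28] = TCCC -> complement AGGG -> reversed GGGA

Answer: ACCG,AGAT,ACAG,GTGC,CCTC,CGGA,GGGA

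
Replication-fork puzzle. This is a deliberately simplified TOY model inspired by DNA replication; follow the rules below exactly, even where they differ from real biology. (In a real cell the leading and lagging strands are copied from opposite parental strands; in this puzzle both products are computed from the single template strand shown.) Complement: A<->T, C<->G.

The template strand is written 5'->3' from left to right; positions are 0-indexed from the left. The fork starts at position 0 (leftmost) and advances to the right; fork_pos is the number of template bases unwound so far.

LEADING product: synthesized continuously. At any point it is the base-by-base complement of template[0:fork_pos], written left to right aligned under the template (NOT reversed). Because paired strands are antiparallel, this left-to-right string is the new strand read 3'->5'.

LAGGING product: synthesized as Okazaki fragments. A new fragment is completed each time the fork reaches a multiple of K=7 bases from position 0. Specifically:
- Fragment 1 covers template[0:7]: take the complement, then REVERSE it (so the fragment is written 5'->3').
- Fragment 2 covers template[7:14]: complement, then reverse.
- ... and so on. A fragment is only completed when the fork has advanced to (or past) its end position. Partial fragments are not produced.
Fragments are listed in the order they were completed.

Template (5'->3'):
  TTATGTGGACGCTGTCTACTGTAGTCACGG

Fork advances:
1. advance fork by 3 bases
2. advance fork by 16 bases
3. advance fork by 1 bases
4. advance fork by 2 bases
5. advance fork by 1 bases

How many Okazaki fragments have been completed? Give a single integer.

Step 1: advance 3 -> fork_pos = 0 + 3 = 3. Next multiple of 7 is 7 (not reached); still 0 fragment(s).
Step 2: advance 16 -> fork_pos = 3 + 16 = 19. Reached multiple(s) of 7: 7, 14 -> fragments 1-2 completed (2 total).
Step 3: advance 1 -> fork_pos = 19 + 1 = 20. Next multiple of 7 is 21 (not reached); still 2 fragment(s).
Step 4: advance 2 -> fork_pos = 20 + 2 = 22. Reached multiple(s) of 7: 21 -> fragment 3 completed (3 total).
Step 5: advance 1 -> fork_pos = 22 + 1 = 23. Next multiple of 7 is 28 (not reached); still 3 fragment(s).
Check: final fork_pos = 23; the multiples of 7 that are <= 23 are 7..21 -> 23 // 7 = 3 completed fragment(s).

Answer: 3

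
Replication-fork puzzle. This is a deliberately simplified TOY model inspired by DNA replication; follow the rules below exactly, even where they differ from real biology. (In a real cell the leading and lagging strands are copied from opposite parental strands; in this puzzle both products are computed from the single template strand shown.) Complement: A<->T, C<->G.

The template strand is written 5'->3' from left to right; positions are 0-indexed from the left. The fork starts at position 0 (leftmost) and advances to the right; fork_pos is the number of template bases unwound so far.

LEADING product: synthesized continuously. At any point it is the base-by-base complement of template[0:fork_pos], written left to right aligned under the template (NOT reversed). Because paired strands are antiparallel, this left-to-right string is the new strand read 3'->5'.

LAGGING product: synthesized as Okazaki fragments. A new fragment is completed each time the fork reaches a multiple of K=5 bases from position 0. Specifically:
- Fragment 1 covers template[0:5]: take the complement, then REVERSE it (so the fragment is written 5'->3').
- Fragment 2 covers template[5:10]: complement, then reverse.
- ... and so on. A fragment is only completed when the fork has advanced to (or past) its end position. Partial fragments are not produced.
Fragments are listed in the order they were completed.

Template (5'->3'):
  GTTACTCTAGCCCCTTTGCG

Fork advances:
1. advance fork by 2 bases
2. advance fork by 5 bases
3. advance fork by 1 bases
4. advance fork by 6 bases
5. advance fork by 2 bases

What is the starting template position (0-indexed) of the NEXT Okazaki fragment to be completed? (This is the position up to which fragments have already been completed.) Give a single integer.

Answer: 15

Derivation:
Step 1: advance 2 -> fork_pos = 0 + 2 = 2. Next multiple of 5 is 5 (not reached); still 0 fragment(s).
Step 2: advance 5 -> fork_pos = 2 + 5 = 7. Reached multiple(s) of 5: 5 -> fragment 1 completed (1 total).
Step 3: advance 1 -> fork_pos = 7 + 1 = 8. Next multiple of 5 is 10 (not reached); still 1 fragment(s).
Step 4: advance 6 -> fork_pos = 8 + 6 = 14. Reached multiple(s) of 5: 10 -> fragment 2 completed (2 total).
Step 5: advance 2 -> fork_pos = 14 + 2 = 16. Reached multiple(s) of 5: 15 -> fragment 3 completed (3 total).
3 fragment(s) completed, covering template[0:15] (3 x 5 = 15). The next fragment, fragment 4, covers template[15:20], so it starts at position 15.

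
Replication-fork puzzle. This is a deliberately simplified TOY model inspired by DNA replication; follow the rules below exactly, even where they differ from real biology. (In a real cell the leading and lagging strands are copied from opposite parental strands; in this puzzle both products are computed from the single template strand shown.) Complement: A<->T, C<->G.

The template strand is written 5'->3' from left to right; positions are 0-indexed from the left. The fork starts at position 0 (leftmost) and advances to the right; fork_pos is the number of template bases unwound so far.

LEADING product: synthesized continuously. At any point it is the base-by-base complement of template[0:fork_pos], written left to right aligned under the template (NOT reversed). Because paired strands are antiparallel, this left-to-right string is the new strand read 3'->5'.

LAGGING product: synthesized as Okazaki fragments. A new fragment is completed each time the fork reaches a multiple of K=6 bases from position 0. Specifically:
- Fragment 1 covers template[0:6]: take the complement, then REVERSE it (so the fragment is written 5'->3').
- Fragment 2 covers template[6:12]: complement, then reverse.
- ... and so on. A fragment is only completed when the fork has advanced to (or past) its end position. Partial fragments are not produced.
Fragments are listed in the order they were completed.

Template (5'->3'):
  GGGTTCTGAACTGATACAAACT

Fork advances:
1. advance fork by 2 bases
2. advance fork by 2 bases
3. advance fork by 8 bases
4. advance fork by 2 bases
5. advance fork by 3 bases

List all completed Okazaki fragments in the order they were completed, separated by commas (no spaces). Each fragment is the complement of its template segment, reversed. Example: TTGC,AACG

Step 1: advance 2 -> fork_pos = 0 + 2 = 2. Next multiple of 6 is 6 (not reached); still 0 fragment(s).
Step 2: advance 2 -> fork_pos = 2 + 2 = 4. Next multiple of 6 is 6 (not reached); still 0 fragment(s).
Step 3: advance 8 -> fork_pos = 4 + 8 = 12. Reached multiple(s) of 6: 6, 12 -> fragments 1-2 completed (2 total).
Step 4: advance 2 -> fork_pos = 12 + 2 = 14. Next multiple of 6 is 18 (not reached); still 2 fragment(s).
Step 5: advance 3 -> fork_pos = 14 + 3 = 17. Next multiple of 6 is 18 (not reached); still 2 fragment(s).
Final fork_pos = 17, so 2 fragment(s) are complete. Build each: template segment -> complement -> reverse.
Fragment 1: template[0:6] = GGGTTC -> complement CCCAAG -> reversed GAACCC
Fragment 2: template[6:12] = TGAACT -> complement ACTTGA -> reversed AGTTCA

Answer: GAACCC,AGTTCA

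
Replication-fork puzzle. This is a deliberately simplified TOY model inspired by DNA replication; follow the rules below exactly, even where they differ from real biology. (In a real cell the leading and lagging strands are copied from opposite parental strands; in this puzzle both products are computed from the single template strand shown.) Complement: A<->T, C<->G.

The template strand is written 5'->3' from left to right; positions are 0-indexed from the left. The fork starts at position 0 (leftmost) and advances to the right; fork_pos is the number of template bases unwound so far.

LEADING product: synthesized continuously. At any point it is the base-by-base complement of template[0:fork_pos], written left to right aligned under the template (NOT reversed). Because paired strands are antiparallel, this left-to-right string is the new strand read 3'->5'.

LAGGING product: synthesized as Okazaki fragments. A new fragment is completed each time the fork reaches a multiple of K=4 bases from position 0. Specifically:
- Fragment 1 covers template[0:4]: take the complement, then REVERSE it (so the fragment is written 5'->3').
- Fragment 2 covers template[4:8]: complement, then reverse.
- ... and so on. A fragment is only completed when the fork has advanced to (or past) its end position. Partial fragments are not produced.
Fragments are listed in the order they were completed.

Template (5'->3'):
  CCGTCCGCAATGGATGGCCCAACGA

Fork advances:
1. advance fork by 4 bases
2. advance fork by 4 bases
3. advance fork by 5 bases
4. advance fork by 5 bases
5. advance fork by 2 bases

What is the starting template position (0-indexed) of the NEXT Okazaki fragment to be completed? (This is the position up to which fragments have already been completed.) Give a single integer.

Answer: 20

Derivation:
Step 1: advance 4 -> fork_pos = 0 + 4 = 4. Reached multiple(s) of 4: 4 -> fragment 1 completed (1 total).
Step 2: advance 4 -> fork_pos = 4 + 4 = 8. Reached multiple(s) of 4: 8 -> fragment 2 completed (2 total).
Step 3: advance 5 -> fork_pos = 8 + 5 = 13. Reached multiple(s) of 4: 12 -> fragment 3 completed (3 total).
Step 4: advance 5 -> fork_pos = 13 + 5 = 18. Reached multiple(s) of 4: 16 -> fragment 4 completed (4 total).
Step 5: advance 2 -> fork_pos = 18 + 2 = 20. Reached multiple(s) of 4: 20 -> fragment 5 completed (5 total).
5 fragment(s) completed, covering template[0:20] (5 x 4 = 20). The next fragment, fragment 6, covers template[20:24], so it starts at position 20.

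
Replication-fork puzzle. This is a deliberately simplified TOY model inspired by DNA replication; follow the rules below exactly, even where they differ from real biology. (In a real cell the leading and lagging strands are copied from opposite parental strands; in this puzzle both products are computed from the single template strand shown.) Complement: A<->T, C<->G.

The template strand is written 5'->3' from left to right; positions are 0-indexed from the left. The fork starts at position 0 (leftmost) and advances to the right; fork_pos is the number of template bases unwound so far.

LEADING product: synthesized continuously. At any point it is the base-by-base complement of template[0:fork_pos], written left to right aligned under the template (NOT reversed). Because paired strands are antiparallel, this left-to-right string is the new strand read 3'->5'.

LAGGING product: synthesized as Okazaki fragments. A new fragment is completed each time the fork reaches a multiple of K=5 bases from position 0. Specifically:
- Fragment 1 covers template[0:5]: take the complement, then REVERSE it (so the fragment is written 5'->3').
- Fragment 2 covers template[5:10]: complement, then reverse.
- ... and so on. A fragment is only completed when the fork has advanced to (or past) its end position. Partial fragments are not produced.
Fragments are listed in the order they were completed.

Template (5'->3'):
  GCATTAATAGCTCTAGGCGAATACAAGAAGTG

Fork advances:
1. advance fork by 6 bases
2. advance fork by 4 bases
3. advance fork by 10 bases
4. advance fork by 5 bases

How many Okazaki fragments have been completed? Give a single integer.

Answer: 5

Derivation:
Step 1: advance 6 -> fork_pos = 0 + 6 = 6. Reached multiple(s) of 5: 5 -> fragment 1 completed (1 total).
Step 2: advance 4 -> fork_pos = 6 + 4 = 10. Reached multiple(s) of 5: 10 -> fragment 2 completed (2 total).
Step 3: advance 10 -> fork_pos = 10 + 10 = 20. Reached multiple(s) of 5: 15, 20 -> fragments 3-4 completed (4 total).
Step 4: advance 5 -> fork_pos = 20 + 5 = 25. Reached multiple(s) of 5: 25 -> fragment 5 completed (5 total).
Check: final fork_pos = 25; the multiples of 5 that are <= 25 are 5..25 -> 25 // 5 = 5 completed fragment(s).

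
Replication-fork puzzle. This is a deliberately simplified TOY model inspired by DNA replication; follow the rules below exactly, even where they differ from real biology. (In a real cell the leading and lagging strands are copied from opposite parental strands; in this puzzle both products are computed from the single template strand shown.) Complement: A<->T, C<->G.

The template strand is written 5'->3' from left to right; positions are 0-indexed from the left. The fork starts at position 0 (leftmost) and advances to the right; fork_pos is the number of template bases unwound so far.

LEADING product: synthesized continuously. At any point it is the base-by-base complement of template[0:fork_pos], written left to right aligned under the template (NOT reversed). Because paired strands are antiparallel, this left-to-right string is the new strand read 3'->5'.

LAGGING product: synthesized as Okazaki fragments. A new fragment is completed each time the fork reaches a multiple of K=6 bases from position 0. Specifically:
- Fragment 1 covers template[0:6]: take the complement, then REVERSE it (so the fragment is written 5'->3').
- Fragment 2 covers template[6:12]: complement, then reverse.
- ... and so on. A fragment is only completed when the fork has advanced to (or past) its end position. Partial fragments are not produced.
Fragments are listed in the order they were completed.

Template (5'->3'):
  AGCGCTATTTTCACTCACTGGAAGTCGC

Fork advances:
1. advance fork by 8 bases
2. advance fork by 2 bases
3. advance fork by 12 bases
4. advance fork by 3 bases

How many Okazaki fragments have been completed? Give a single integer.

Step 1: advance 8 -> fork_pos = 0 + 8 = 8. Reached multiple(s) of 6: 6 -> fragment 1 completed (1 total).
Step 2: advance 2 -> fork_pos = 8 + 2 = 10. Next multiple of 6 is 12 (not reached); still 1 fragment(s).
Step 3: advance 12 -> fork_pos = 10 + 12 = 22. Reached multiple(s) of 6: 12, 18 -> fragments 2-3 completed (3 total).
Step 4: advance 3 -> fork_pos = 22 + 3 = 25. Reached multiple(s) of 6: 24 -> fragment 4 completed (4 total).
Check: final fork_pos = 25; the multiples of 6 that are <= 25 are 6..24 -> 25 // 6 = 4 completed fragment(s).

Answer: 4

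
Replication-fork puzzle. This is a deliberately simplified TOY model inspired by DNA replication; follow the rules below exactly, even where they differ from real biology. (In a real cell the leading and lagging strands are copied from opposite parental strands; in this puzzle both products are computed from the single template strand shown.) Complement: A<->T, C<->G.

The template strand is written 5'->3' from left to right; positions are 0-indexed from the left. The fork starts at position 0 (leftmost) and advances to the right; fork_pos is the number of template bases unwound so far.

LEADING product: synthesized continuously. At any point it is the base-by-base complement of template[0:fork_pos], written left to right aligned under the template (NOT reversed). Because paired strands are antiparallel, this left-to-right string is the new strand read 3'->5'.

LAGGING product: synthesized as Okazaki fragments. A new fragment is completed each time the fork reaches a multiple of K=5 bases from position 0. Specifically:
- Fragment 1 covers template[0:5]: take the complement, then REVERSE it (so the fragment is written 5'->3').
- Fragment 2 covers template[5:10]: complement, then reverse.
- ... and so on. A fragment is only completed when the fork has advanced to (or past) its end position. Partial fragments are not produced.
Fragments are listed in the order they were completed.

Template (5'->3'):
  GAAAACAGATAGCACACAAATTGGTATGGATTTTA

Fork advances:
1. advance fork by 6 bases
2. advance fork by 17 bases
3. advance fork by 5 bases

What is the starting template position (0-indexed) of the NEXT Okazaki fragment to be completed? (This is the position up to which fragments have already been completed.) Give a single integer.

Answer: 25

Derivation:
Step 1: advance 6 -> fork_pos = 0 + 6 = 6. Reached multiple(s) of 5: 5 -> fragment 1 completed (1 total).
Step 2: advance 17 -> fork_pos = 6 + 17 = 23. Reached multiple(s) of 5: 10, 15, 20 -> fragments 2-4 completed (4 total).
Step 3: advance 5 -> fork_pos = 23 + 5 = 28. Reached multiple(s) of 5: 25 -> fragment 5 completed (5 total).
5 fragment(s) completed, covering template[0:25] (5 x 5 = 25). The next fragment, fragment 6, covers template[25:30], so it starts at position 25.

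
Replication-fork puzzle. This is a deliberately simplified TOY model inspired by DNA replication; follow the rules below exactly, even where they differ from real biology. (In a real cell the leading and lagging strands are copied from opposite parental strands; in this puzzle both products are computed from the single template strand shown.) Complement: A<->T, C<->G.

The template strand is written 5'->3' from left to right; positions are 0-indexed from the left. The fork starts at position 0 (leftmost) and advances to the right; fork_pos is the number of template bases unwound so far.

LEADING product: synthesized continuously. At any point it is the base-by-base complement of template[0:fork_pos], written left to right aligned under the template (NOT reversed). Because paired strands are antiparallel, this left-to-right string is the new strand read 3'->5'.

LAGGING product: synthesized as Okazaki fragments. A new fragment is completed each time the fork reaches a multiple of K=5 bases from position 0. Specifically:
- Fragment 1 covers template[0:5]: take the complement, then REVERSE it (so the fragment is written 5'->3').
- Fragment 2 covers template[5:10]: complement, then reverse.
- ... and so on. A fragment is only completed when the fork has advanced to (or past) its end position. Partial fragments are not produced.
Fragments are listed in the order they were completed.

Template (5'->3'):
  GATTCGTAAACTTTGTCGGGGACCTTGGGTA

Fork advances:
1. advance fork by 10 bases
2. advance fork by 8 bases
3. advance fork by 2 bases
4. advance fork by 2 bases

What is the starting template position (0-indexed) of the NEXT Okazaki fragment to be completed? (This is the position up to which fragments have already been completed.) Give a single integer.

Step 1: advance 10 -> fork_pos = 0 + 10 = 10. Reached multiple(s) of 5: 5, 10 -> fragments 1-2 completed (2 total).
Step 2: advance 8 -> fork_pos = 10 + 8 = 18. Reached multiple(s) of 5: 15 -> fragment 3 completed (3 total).
Step 3: advance 2 -> fork_pos = 18 + 2 = 20. Reached multiple(s) of 5: 20 -> fragment 4 completed (4 total).
Step 4: advance 2 -> fork_pos = 20 + 2 = 22. Next multiple of 5 is 25 (not reached); still 4 fragment(s).
4 fragment(s) completed, covering template[0:20] (4 x 5 = 20). The next fragment, fragment 5, covers template[20:25], so it starts at position 20.

Answer: 20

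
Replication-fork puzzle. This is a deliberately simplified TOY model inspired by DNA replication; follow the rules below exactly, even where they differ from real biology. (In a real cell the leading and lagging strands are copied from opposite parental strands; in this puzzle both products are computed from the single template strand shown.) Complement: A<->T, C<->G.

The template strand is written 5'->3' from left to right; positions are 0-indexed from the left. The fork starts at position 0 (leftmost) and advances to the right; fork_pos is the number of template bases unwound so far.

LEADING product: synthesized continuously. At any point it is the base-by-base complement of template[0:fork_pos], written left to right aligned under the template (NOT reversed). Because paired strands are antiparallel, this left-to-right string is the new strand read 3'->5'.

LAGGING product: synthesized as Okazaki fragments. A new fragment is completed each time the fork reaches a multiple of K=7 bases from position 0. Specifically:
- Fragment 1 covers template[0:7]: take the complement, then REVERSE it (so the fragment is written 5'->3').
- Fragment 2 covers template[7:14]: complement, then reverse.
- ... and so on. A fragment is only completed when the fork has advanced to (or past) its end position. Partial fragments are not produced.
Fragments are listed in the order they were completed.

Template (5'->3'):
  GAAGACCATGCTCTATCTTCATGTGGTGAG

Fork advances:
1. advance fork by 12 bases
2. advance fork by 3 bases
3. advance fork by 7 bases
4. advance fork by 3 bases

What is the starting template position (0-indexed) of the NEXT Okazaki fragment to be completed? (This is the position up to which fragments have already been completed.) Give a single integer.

Answer: 21

Derivation:
Step 1: advance 12 -> fork_pos = 0 + 12 = 12. Reached multiple(s) of 7: 7 -> fragment 1 completed (1 total).
Step 2: advance 3 -> fork_pos = 12 + 3 = 15. Reached multiple(s) of 7: 14 -> fragment 2 completed (2 total).
Step 3: advance 7 -> fork_pos = 15 + 7 = 22. Reached multiple(s) of 7: 21 -> fragment 3 completed (3 total).
Step 4: advance 3 -> fork_pos = 22 + 3 = 25. Next multiple of 7 is 28 (not reached); still 3 fragment(s).
3 fragment(s) completed, covering template[0:21] (3 x 7 = 21). The next fragment, fragment 4, covers template[21:28], so it starts at position 21.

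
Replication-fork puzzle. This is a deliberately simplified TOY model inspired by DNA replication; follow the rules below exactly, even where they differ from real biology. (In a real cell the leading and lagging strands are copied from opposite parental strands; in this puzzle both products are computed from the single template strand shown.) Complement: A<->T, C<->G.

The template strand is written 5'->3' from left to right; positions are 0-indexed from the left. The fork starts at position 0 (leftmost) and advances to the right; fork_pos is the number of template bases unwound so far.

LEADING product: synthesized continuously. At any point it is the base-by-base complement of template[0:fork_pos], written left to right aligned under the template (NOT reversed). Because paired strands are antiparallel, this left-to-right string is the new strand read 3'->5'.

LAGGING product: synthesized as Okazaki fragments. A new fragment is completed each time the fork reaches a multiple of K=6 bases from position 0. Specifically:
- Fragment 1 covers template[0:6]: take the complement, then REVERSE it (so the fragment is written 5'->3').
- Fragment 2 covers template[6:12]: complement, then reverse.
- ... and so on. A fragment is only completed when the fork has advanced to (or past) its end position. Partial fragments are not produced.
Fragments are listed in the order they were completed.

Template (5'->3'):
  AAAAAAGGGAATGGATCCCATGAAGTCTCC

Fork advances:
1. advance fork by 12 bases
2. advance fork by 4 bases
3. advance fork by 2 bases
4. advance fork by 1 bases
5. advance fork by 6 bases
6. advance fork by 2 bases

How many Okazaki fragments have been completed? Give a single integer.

Step 1: advance 12 -> fork_pos = 0 + 12 = 12. Reached multiple(s) of 6: 6, 12 -> fragments 1-2 completed (2 total).
Step 2: advance 4 -> fork_pos = 12 + 4 = 16. Next multiple of 6 is 18 (not reached); still 2 fragment(s).
Step 3: advance 2 -> fork_pos = 16 + 2 = 18. Reached multiple(s) of 6: 18 -> fragment 3 completed (3 total).
Step 4: advance 1 -> fork_pos = 18 + 1 = 19. Next multiple of 6 is 24 (not reached); still 3 fragment(s).
Step 5: advance 6 -> fork_pos = 19 + 6 = 25. Reached multiple(s) of 6: 24 -> fragment 4 completed (4 total).
Step 6: advance 2 -> fork_pos = 25 + 2 = 27. Next multiple of 6 is 30 (not reached); still 4 fragment(s).
Check: final fork_pos = 27; the multiples of 6 that are <= 27 are 6..24 -> 27 // 6 = 4 completed fragment(s).

Answer: 4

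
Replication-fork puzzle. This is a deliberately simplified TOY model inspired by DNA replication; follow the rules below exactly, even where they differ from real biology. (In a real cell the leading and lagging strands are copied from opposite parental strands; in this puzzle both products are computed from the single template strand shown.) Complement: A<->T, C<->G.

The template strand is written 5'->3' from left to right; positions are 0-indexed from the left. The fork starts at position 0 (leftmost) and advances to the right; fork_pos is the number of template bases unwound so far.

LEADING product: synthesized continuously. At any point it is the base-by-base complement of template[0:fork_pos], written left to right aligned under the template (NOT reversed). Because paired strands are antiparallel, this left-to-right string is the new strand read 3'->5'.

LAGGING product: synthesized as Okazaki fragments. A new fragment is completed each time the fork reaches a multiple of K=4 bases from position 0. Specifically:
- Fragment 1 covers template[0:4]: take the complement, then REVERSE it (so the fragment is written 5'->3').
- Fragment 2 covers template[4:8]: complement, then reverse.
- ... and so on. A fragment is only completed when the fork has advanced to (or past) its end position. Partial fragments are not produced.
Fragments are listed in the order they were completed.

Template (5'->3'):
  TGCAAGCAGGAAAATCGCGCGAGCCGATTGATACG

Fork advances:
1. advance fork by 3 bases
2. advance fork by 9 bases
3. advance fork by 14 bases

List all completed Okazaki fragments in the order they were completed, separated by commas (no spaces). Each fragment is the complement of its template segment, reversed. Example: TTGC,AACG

Answer: TGCA,TGCT,TTCC,GATT,GCGC,GCTC

Derivation:
Step 1: advance 3 -> fork_pos = 0 + 3 = 3. Next multiple of 4 is 4 (not reached); still 0 fragment(s).
Step 2: advance 9 -> fork_pos = 3 + 9 = 12. Reached multiple(s) of 4: 4, 8, 12 -> fragments 1-3 completed (3 total).
Step 3: advance 14 -> fork_pos = 12 + 14 = 26. Reached multiple(s) of 4: 16, 20, 24 -> fragments 4-6 completed (6 total).
Final fork_pos = 26, so 6 fragment(s) are complete. Build each: template segment -> complement -> reverse.
Fragment 1: template[0:4] = TGCA -> complement ACGT -> reversed TGCA
Fragment 2: template[4:8] = AGCA -> complement TCGT -> reversed TGCT
Fragment 3: template[8:12] = GGAA -> complement CCTT -> reversed TTCC
Fragment 4: template[12:16] = AATC -> complement TTAG -> reversed GATT
Fragment 5: template[16:20] = GCGC -> complement CGCG -> reversed GCGC
Fragment 6: template[20:24] = GAGC -> complement CTCG -> reversed GCTC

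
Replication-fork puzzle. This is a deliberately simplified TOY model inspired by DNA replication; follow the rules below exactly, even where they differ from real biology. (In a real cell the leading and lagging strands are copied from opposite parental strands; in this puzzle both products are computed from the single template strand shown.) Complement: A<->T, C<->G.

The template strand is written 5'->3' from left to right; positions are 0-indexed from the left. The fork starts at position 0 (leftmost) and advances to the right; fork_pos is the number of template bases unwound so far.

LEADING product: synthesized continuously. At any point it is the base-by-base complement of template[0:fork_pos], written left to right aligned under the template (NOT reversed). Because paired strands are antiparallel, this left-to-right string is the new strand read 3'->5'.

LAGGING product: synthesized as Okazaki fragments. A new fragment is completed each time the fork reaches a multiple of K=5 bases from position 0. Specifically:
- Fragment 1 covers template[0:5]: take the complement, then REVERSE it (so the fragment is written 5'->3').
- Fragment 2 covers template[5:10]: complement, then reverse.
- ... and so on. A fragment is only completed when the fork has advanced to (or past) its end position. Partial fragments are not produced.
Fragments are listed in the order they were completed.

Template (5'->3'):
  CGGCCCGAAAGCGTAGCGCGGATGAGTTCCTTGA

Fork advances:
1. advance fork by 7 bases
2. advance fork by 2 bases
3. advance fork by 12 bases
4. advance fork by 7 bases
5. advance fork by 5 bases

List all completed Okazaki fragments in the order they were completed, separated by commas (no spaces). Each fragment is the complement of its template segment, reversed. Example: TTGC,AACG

Answer: GGCCG,TTTCG,TACGC,CGCGC,TCATC,GGAAC

Derivation:
Step 1: advance 7 -> fork_pos = 0 + 7 = 7. Reached multiple(s) of 5: 5 -> fragment 1 completed (1 total).
Step 2: advance 2 -> fork_pos = 7 + 2 = 9. Next multiple of 5 is 10 (not reached); still 1 fragment(s).
Step 3: advance 12 -> fork_pos = 9 + 12 = 21. Reached multiple(s) of 5: 10, 15, 20 -> fragments 2-4 completed (4 total).
Step 4: advance 7 -> fork_pos = 21 + 7 = 28. Reached multiple(s) of 5: 25 -> fragment 5 completed (5 total).
Step 5: advance 5 -> fork_pos = 28 + 5 = 33. Reached multiple(s) of 5: 30 -> fragment 6 completed (6 total).
Final fork_pos = 33, so 6 fragment(s) are complete. Build each: template segment -> complement -> reverse.
Fragment 1: template[0:5] = CGGCC -> complement GCCGG -> reversed GGCCG
Fragment 2: template[5:10] = CGAAA -> complement GCTTT -> reversed TTTCG
Fragment 3: template[10:15] = GCGTA -> complement CGCAT -> reversed TACGC
Fragment 4: template[15:20] = GCGCG -> complement CGCGC -> reversed CGCGC
Fragment 5: template[20:25] = GATGA -> complement CTACT -> reversed TCATC
Fragment 6: template[25:30] = GTTCC -> complement CAAGG -> reversed GGAAC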